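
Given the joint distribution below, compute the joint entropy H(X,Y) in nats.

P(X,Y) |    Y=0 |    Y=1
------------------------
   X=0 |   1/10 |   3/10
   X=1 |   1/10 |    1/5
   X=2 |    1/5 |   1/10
1.6957 nats

Joint entropy is H(X,Y) = -Σ_{x,y} p(x,y) log p(x,y).

Summing over all non-zero entries:
H(X,Y) = -[1/10·log_e(1/10) + 3/10·log_e(3/10) + 1/10·log_e(1/10) + 1/5·log_e(1/5) + 1/5·log_e(1/5) + 1/10·log_e(1/10)]
H(X,Y) = 1.6957 nats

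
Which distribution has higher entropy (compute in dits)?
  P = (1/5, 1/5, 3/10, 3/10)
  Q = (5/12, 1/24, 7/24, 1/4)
P

Computing entropies in dits:
H(P) = 0.5933
H(Q) = 0.5225

Distribution P has higher entropy.

Intuition: The distribution closer to uniform (more spread out) has higher entropy.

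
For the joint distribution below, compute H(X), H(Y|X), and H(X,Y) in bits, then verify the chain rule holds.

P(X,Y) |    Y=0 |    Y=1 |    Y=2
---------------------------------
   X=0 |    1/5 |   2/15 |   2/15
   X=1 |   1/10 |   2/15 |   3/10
H(X,Y) = 2.4804, H(X) = 0.9968, H(Y|X) = 1.4836 (all in bits)

Chain rule: H(X,Y) = H(X) + H(Y|X)

Left side — joint entropy directly:
H(X,Y) = -Σ p(x,y) log p(x,y) = 2.4804 bits

Right side — compute H(Y|X) from the conditional distributions:
P(X) = (7/15, 8/15), so H(X) = 0.9968 bits
H(Y|X) = Σ_x P(X=x) · H(Y|X=x):
  P(Y|X=0) = (3/7, 2/7, 2/7), H(Y|X=0) = 1.5567, weight P(X=0) = 7/15
  P(Y|X=1) = (3/16, 1/4, 9/16), H(Y|X=1) = 1.4197, weight P(X=1) = 8/15
H(Y|X) = 1.4836 bits

H(X) + H(Y|X) = 0.9968 + 1.4836 = 2.4804 bits

Both sides equal 2.4804 bits. ✓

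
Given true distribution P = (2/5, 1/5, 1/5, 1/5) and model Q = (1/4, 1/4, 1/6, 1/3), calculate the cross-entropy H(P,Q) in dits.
0.6123 dits

Cross-entropy: H(P,Q) = -Σ p(x) log q(x)

Alternatively: H(P,Q) = H(P) + D_KL(P||Q)
H(P) = 0.5786 dits
D_KL(P||Q) = 0.0337 dits

H(P,Q) = 0.5786 + 0.0337 = 0.6123 dits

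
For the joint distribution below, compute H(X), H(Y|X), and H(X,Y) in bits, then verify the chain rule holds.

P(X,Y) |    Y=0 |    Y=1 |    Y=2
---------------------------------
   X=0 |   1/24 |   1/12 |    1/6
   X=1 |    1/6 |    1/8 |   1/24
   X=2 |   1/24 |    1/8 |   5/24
H(X,Y) = 2.9550, H(X) = 1.5774, H(Y|X) = 1.3776 (all in bits)

Chain rule: H(X,Y) = H(X) + H(Y|X)

Left side — joint entropy directly:
H(X,Y) = -Σ p(x,y) log p(x,y) = 2.9550 bits

Right side — compute H(Y|X) from the conditional distributions:
P(X) = (7/24, 1/3, 3/8), so H(X) = 1.5774 bits
H(Y|X) = Σ_x P(X=x) · H(Y|X=x):
  P(Y|X=0) = (1/7, 2/7, 4/7), H(Y|X=0) = 1.3788, weight P(X=0) = 7/24
  P(Y|X=1) = (1/2, 3/8, 1/8), H(Y|X=1) = 1.4056, weight P(X=1) = 1/3
  P(Y|X=2) = (1/9, 1/3, 5/9), H(Y|X=2) = 1.3516, weight P(X=2) = 3/8
H(Y|X) = 1.3776 bits

H(X) + H(Y|X) = 1.5774 + 1.3776 = 2.9550 bits

Both sides equal 2.9550 bits. ✓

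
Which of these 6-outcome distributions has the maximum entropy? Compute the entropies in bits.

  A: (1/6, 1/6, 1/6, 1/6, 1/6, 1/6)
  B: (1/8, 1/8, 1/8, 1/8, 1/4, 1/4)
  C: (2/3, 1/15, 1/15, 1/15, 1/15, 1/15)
A

For a discrete distribution over n outcomes, entropy is maximized by the uniform distribution.

Computing entropies:
H(A) = 2.5850 bits
H(B) = 2.5000 bits
H(C) = 1.6923 bits

The uniform distribution (where all probabilities equal 1/6) achieves the maximum entropy of log_2(6) = 2.5850 bits.

Distribution A has the highest entropy.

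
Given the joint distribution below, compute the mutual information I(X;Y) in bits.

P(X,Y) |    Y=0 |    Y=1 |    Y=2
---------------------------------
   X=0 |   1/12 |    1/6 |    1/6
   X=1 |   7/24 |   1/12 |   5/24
0.0921 bits

Mutual information: I(X;Y) = H(X) + H(Y) - H(X,Y)

Marginals:
P(X) = (5/12, 7/12), H(X) = 0.9799 bits
P(Y) = (3/8, 1/4, 3/8), H(Y) = 1.5613 bits

Joint entropy: H(X,Y) = 2.4491 bits

I(X;Y) = 0.9799 + 1.5613 - 2.4491 = 0.0921 bits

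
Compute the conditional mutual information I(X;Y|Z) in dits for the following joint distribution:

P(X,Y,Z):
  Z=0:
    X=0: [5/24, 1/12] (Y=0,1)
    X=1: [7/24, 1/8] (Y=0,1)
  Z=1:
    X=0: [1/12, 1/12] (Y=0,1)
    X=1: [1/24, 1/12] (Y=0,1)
0.0018 dits

Conditional mutual information: I(X;Y|Z) = H(X|Z) + H(Y|Z) - H(X,Y|Z)

H(Z) = 0.2622
H(X,Z) = 0.5571 → H(X|Z) = 0.2949
H(Y,Z) = 0.5350 → H(Y|Z) = 0.2729
H(X,Y,Z) = 0.8281 → H(X,Y|Z) = 0.5660

I(X;Y|Z) = 0.2949 + 0.2729 - 0.5660 = 0.0018 dits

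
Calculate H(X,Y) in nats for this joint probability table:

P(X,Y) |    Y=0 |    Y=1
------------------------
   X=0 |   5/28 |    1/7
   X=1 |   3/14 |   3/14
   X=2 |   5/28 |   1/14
1.7420 nats

Joint entropy is H(X,Y) = -Σ_{x,y} p(x,y) log p(x,y).

Summing over all non-zero entries:
H(X,Y) = -[5/28·log_e(5/28) + 1/7·log_e(1/7) + 3/14·log_e(3/14) + 3/14·log_e(3/14) + 5/28·log_e(5/28) + 1/14·log_e(1/14)]
H(X,Y) = 1.7420 nats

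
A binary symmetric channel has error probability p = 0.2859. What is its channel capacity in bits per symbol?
0.1366 bits

For a binary symmetric channel (BSC) with error probability p:
Capacity C = 1 - H(p) bits per symbol

where H(p) = -p log₂(p) - (1-p) log₂(1-p) is the binary entropy function.

H(0.2859) = 0.8634 bits
C = 1 - 0.8634 = 0.1366 bits per symbol

This means we can reliably transmit up to 0.1366 bits of information per channel use.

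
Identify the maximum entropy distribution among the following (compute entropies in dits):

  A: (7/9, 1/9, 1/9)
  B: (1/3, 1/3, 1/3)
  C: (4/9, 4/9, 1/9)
B

For a discrete distribution over n outcomes, entropy is maximized by the uniform distribution.

Computing entropies:
H(A) = 0.2969 dits
H(B) = 0.4771 dits
H(C) = 0.4191 dits

The uniform distribution (where all probabilities equal 1/3) achieves the maximum entropy of log_10(3) = 0.4771 dits.

Distribution B has the highest entropy.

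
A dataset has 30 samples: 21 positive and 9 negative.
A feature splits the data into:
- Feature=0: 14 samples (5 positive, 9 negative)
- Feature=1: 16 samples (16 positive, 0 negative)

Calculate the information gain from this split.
0.4425 bits

Information Gain = H(Y) - H(Y|Feature)

Before split:
P(positive) = 21/30 = 0.7000
H(Y) = 0.8813 bits

After split:
Feature=0: H = 0.9403 bits (weight = 14/30)
Feature=1: H = 0.0000 bits (weight = 16/30)
H(Y|Feature) = (14/30)×0.9403 + (16/30)×0.0000 = 0.4388 bits

Information Gain = 0.8813 - 0.4388 = 0.4425 bits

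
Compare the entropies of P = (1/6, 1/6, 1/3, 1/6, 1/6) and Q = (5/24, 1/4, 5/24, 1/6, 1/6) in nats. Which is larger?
Q

Computing entropies in nats:
H(P) = 1.5607
H(Q) = 1.5974

Distribution Q has higher entropy.

Intuition: The distribution closer to uniform (more spread out) has higher entropy.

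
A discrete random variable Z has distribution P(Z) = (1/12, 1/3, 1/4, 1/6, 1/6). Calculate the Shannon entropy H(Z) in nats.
1.5171 nats

Shannon entropy is H(X) = -Σ p(x) log p(x).

For P = (1/12, 1/3, 1/4, 1/6, 1/6):
H = -1/12 × log_e(1/12) -1/3 × log_e(1/3) -1/4 × log_e(1/4) -1/6 × log_e(1/6) -1/6 × log_e(1/6)
H = 1.5171 nats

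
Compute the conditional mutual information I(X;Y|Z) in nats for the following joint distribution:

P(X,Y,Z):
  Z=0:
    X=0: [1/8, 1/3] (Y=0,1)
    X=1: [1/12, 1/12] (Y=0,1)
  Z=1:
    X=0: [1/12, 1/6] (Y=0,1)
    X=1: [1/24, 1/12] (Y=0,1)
0.0137 nats

Conditional mutual information: I(X;Y|Z) = H(X|Z) + H(Y|Z) - H(X,Y|Z)

H(Z) = 0.6616
H(X,Z) = 1.2627 → H(X|Z) = 0.6011
H(Y,Z) = 1.2981 → H(Y|Z) = 0.6365
H(X,Y,Z) = 1.8855 → H(X,Y|Z) = 1.2239

I(X;Y|Z) = 0.6011 + 0.6365 - 1.2239 = 0.0137 nats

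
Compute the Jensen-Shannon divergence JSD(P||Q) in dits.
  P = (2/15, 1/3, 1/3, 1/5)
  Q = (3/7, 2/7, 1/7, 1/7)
0.0277 dits

Jensen-Shannon divergence is:
JSD(P||Q) = 0.5 × D_KL(P||M) + 0.5 × D_KL(Q||M)
where M = 0.5 × (P + Q) is the mixture distribution.

M = 0.5 × (2/15, 1/3, 1/3, 1/5) + 0.5 × (3/7, 2/7, 1/7, 1/7) = (0.280952, 0.309524, 5/21, 6/35)

D_KL(P||M) = 0.0297 dits
D_KL(Q||M) = 0.0257 dits

JSD(P||Q) = 0.5 × 0.0297 + 0.5 × 0.0257 = 0.0277 dits

Unlike KL divergence, JSD is symmetric and bounded: 0 ≤ JSD ≤ log(2).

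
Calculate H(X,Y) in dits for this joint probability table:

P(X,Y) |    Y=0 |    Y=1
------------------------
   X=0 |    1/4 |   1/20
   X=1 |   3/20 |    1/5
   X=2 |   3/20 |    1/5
0.7423 dits

Joint entropy is H(X,Y) = -Σ_{x,y} p(x,y) log p(x,y).

Summing over all non-zero entries:
H(X,Y) = -[1/4·log_10(1/4) + 1/20·log_10(1/20) + 3/20·log_10(3/20) + 1/5·log_10(1/5) + 3/20·log_10(3/20) + 1/5·log_10(1/5)]
H(X,Y) = 0.7423 dits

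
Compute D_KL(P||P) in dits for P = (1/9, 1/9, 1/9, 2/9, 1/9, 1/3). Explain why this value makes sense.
0.0000 dits

KL divergence satisfies the Gibbs inequality: D_KL(P||Q) ≥ 0 for all distributions P, Q.

D_KL(P||Q) = Σ p(x) log(p(x)/q(x))
Each term is p(x) × log_10(p(x)/p(x)) = p(x) × log_10(1) = 0, so the sum is 0.
D_KL(P||Q) = 0.0000 dits

When P = Q, the KL divergence is exactly 0, as there is no 'divergence' between identical distributions.

This non-negativity is a fundamental property: relative entropy cannot be negative because it measures how different Q is from P.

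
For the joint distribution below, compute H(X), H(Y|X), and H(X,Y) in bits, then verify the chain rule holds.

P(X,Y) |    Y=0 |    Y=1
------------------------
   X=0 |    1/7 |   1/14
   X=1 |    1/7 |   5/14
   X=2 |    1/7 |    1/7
H(X,Y) = 2.4067, H(X) = 1.4926, H(Y|X) = 0.9141 (all in bits)

Chain rule: H(X,Y) = H(X) + H(Y|X)

Left side — joint entropy directly:
H(X,Y) = -Σ p(x,y) log p(x,y) = 2.4067 bits

Right side — compute H(Y|X) from the conditional distributions:
P(X) = (3/14, 1/2, 2/7), so H(X) = 1.4926 bits
H(Y|X) = Σ_x P(X=x) · H(Y|X=x):
  P(Y|X=0) = (2/3, 1/3), H(Y|X=0) = 0.9183, weight P(X=0) = 3/14
  P(Y|X=1) = (2/7, 5/7), H(Y|X=1) = 0.8631, weight P(X=1) = 1/2
  P(Y|X=2) = (1/2, 1/2), H(Y|X=2) = 1.0000, weight P(X=2) = 2/7
H(Y|X) = 0.9141 bits

H(X) + H(Y|X) = 1.4926 + 0.9141 = 2.4067 bits

Both sides equal 2.4067 bits. ✓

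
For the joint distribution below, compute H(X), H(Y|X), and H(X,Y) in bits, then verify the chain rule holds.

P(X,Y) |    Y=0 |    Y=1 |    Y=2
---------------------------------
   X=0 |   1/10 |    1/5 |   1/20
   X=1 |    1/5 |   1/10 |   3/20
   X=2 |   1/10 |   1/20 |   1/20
H(X,Y) = 2.9842, H(X) = 1.5129, H(Y|X) = 1.4713 (all in bits)

Chain rule: H(X,Y) = H(X) + H(Y|X)

Left side — joint entropy directly:
H(X,Y) = -Σ p(x,y) log p(x,y) = 2.9842 bits

Right side — compute H(Y|X) from the conditional distributions:
P(X) = (7/20, 9/20, 1/5), so H(X) = 1.5129 bits
H(Y|X) = Σ_x P(X=x) · H(Y|X=x):
  P(Y|X=0) = (2/7, 4/7, 1/7), H(Y|X=0) = 1.3788, weight P(X=0) = 7/20
  P(Y|X=1) = (4/9, 2/9, 1/3), H(Y|X=1) = 1.5305, weight P(X=1) = 9/20
  P(Y|X=2) = (1/2, 1/4, 1/4), H(Y|X=2) = 1.5000, weight P(X=2) = 1/5
H(Y|X) = 1.4713 bits

H(X) + H(Y|X) = 1.5129 + 1.4713 = 2.9842 bits

Both sides equal 2.9842 bits. ✓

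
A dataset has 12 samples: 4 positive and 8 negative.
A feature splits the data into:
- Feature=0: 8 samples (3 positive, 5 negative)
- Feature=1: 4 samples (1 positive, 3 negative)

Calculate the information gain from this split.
0.0116 bits

Information Gain = H(Y) - H(Y|Feature)

Before split:
P(positive) = 4/12 = 0.3333
H(Y) = 0.9183 bits

After split:
Feature=0: H = 0.9544 bits (weight = 8/12)
Feature=1: H = 0.8113 bits (weight = 4/12)
H(Y|Feature) = (8/12)×0.9544 + (4/12)×0.8113 = 0.9067 bits

Information Gain = 0.9183 - 0.9067 = 0.0116 bits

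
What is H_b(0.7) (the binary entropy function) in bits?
0.8813 bits

The binary entropy function is:
H(p) = -p log(p) - (1-p) log(1-p)

H(0.7) = -0.7 × log_2(0.7) - 0.3 × log_2(0.3)
H(0.7) = 0.8813 bits

Note: Binary entropy is maximized at p=0.5 (H=1 bit) and minimized at p=0 or p=1 (H=0).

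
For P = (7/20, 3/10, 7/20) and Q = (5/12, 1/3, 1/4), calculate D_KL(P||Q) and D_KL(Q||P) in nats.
D_KL(P||Q) = 0.0251, D_KL(Q||P) = 0.0236

KL divergence is not symmetric: D_KL(P||Q) ≠ D_KL(Q||P) in general.

D_KL(P||Q) = 0.0251 nats
D_KL(Q||P) = 0.0236 nats

No, they are not equal!

This asymmetry is why KL divergence is not a true distance metric.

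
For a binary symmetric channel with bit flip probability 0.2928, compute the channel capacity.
0.1277 bits

For a binary symmetric channel (BSC) with error probability p:
Capacity C = 1 - H(p) bits per symbol

where H(p) = -p log₂(p) - (1-p) log₂(1-p) is the binary entropy function.

H(0.2928) = 0.8723 bits
C = 1 - 0.8723 = 0.1277 bits per symbol

This means we can reliably transmit up to 0.1277 bits of information per channel use.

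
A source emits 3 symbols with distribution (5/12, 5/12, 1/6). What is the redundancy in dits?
0.0306 dits

Redundancy measures how far a source is from maximum entropy:
R = H_max - H(X)

Maximum entropy for 3 symbols: H_max = log_10(3) = 0.4771 dits
Actual entropy: H(X) = 0.4465 dits
Redundancy: R = 0.4771 - 0.4465 = 0.0306 dits

This redundancy represents potential for compression: the source could be compressed by 0.0306 dits per symbol.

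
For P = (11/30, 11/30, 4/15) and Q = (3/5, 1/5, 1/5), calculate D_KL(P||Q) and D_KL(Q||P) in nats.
D_KL(P||Q) = 0.1184, D_KL(Q||P) = 0.1167

KL divergence is not symmetric: D_KL(P||Q) ≠ D_KL(Q||P) in general.

D_KL(P||Q) = 0.1184 nats
D_KL(Q||P) = 0.1167 nats

No, they are not equal!

This asymmetry is why KL divergence is not a true distance metric.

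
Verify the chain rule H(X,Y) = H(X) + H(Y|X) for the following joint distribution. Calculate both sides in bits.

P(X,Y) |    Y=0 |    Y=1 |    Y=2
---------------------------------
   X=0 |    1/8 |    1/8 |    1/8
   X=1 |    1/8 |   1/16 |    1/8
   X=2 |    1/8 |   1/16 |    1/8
H(X,Y) = 3.1250, H(X) = 1.5794, H(Y|X) = 1.5456 (all in bits)

Chain rule: H(X,Y) = H(X) + H(Y|X)

Left side — joint entropy directly:
H(X,Y) = -Σ p(x,y) log p(x,y) = 3.1250 bits

Right side — compute H(Y|X) from the conditional distributions:
P(X) = (3/8, 5/16, 5/16), so H(X) = 1.5794 bits
H(Y|X) = Σ_x P(X=x) · H(Y|X=x):
  P(Y|X=0) = (1/3, 1/3, 1/3), H(Y|X=0) = 1.5850, weight P(X=0) = 3/8
  P(Y|X=1) = (2/5, 1/5, 2/5), H(Y|X=1) = 1.5219, weight P(X=1) = 5/16
  P(Y|X=2) = (2/5, 1/5, 2/5), H(Y|X=2) = 1.5219, weight P(X=2) = 5/16
H(Y|X) = 1.5456 bits

H(X) + H(Y|X) = 1.5794 + 1.5456 = 3.1250 bits

Both sides equal 3.1250 bits. ✓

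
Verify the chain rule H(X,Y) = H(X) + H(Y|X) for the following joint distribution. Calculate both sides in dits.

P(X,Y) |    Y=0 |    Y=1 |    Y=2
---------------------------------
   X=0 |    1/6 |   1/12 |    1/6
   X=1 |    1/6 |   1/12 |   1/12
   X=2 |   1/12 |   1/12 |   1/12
H(X,Y) = 0.9287, H(X) = 0.4680, H(Y|X) = 0.4607 (all in dits)

Chain rule: H(X,Y) = H(X) + H(Y|X)

Left side — joint entropy directly:
H(X,Y) = -Σ p(x,y) log p(x,y) = 0.9287 dits

Right side — compute H(Y|X) from the conditional distributions:
P(X) = (5/12, 1/3, 1/4), so H(X) = 0.4680 dits
H(Y|X) = Σ_x P(X=x) · H(Y|X=x):
  P(Y|X=0) = (2/5, 1/5, 2/5), H(Y|X=0) = 0.4581, weight P(X=0) = 5/12
  P(Y|X=1) = (1/2, 1/4, 1/4), H(Y|X=1) = 0.4515, weight P(X=1) = 1/3
  P(Y|X=2) = (1/3, 1/3, 1/3), H(Y|X=2) = 0.4771, weight P(X=2) = 1/4
H(Y|X) = 0.4607 dits

H(X) + H(Y|X) = 0.4680 + 0.4607 = 0.9287 dits

Both sides equal 0.9287 dits. ✓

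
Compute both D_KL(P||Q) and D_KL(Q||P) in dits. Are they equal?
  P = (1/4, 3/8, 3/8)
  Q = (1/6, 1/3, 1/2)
D_KL(P||Q) = 0.0164, D_KL(Q||P) = 0.0161

KL divergence is not symmetric: D_KL(P||Q) ≠ D_KL(Q||P) in general.

D_KL(P||Q) = 0.0164 dits
D_KL(Q||P) = 0.0161 dits

No, they are not equal!

This asymmetry is why KL divergence is not a true distance metric.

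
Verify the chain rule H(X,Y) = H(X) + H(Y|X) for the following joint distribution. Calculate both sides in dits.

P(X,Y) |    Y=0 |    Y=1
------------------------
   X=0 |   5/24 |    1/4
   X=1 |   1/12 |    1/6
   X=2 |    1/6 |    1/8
H(X,Y) = 0.7546, H(X) = 0.4619, H(Y|X) = 0.2928 (all in dits)

Chain rule: H(X,Y) = H(X) + H(Y|X)

Left side — joint entropy directly:
H(X,Y) = -Σ p(x,y) log p(x,y) = 0.7546 dits

Right side — compute H(Y|X) from the conditional distributions:
P(X) = (11/24, 1/4, 7/24), so H(X) = 0.4619 dits
H(Y|X) = Σ_x P(X=x) · H(Y|X=x):
  P(Y|X=0) = (5/11, 6/11), H(Y|X=0) = 0.2992, weight P(X=0) = 11/24
  P(Y|X=1) = (1/3, 2/3), H(Y|X=1) = 0.2764, weight P(X=1) = 1/4
  P(Y|X=2) = (4/7, 3/7), H(Y|X=2) = 0.2966, weight P(X=2) = 7/24
H(Y|X) = 0.2928 dits

H(X) + H(Y|X) = 0.4619 + 0.2928 = 0.7546 dits

Both sides equal 0.7546 dits. ✓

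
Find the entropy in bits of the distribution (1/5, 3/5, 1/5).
1.3710 bits

Shannon entropy is H(X) = -Σ p(x) log p(x).

For P = (1/5, 3/5, 1/5):
H = -1/5 × log_2(1/5) -3/5 × log_2(3/5) -1/5 × log_2(1/5)
H = 1.3710 bits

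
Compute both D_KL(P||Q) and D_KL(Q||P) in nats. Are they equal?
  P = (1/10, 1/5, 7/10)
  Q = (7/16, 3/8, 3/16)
D_KL(P||Q) = 0.6488, D_KL(Q||P) = 0.6344

KL divergence is not symmetric: D_KL(P||Q) ≠ D_KL(Q||P) in general.

D_KL(P||Q) = 0.6488 nats
D_KL(Q||P) = 0.6344 nats

No, they are not equal!

This asymmetry is why KL divergence is not a true distance metric.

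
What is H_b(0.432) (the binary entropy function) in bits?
0.9866 bits

The binary entropy function is:
H(p) = -p log(p) - (1-p) log(1-p)

H(0.432) = -0.432 × log_2(0.432) - 0.568 × log_2(0.568)
H(0.432) = 0.9866 bits

Note: Binary entropy is maximized at p=0.5 (H=1 bit) and minimized at p=0 or p=1 (H=0).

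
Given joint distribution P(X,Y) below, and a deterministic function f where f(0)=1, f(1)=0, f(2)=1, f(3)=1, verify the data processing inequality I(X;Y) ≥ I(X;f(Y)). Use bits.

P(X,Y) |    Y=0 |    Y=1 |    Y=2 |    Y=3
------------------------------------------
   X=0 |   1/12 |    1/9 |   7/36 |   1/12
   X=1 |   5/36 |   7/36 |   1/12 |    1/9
I(X;Y) = 0.0603, I(X;f(Y)) = 0.0152, inequality holds: 0.0603 ≥ 0.0152

Data Processing Inequality: For any Markov chain X → Y → Z, we have I(X;Y) ≥ I(X;Z).

Here Z = f(Y) is a deterministic function of Y, forming X → Y → Z.

Original I(X;Y) = 0.0603 bits

After applying f:
P(X,Z) where Z=f(Y):
- P(X,Z=0) = P(X,Y=1)
- P(X,Z=1) = P(X,Y=0) + P(X,Y=2) + P(X,Y=3)

I(X;Z) = I(X;f(Y)) = 0.0152 bits

Verification: 0.0603 ≥ 0.0152 ✓

Information cannot be created by processing; the function f can only lose information about X.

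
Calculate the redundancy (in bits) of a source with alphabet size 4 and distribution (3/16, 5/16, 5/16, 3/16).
0.0456 bits

Redundancy measures how far a source is from maximum entropy:
R = H_max - H(X)

Maximum entropy for 4 symbols: H_max = log_2(4) = 2.0000 bits
Actual entropy: H(X) = 1.9544 bits
Redundancy: R = 2.0000 - 1.9544 = 0.0456 bits

This redundancy represents potential for compression: the source could be compressed by 0.0456 bits per symbol.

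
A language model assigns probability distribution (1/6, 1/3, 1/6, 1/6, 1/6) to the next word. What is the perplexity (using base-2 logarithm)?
4.7622

Perplexity is 2^H (or exp(H) for natural log).

First, H = -Σ p log p = 2.2516 bits
Perplexity = 2^2.2516 = 4.7622

Interpretation: The model's uncertainty is equivalent to choosing uniformly among 4.8 options.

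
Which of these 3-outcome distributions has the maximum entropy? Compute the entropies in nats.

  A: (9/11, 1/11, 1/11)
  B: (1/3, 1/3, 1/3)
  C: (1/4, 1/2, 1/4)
B

For a discrete distribution over n outcomes, entropy is maximized by the uniform distribution.

Computing entropies:
H(A) = 0.6002 nats
H(B) = 1.0986 nats
H(C) = 1.0397 nats

The uniform distribution (where all probabilities equal 1/3) achieves the maximum entropy of log_e(3) = 1.0986 nats.

Distribution B has the highest entropy.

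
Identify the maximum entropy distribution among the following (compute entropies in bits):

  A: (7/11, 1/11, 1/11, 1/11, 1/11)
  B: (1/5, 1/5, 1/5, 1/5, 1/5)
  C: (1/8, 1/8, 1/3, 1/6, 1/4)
B

For a discrete distribution over n outcomes, entropy is maximized by the uniform distribution.

Computing entropies:
H(A) = 1.6729 bits
H(B) = 2.3219 bits
H(C) = 2.2091 bits

The uniform distribution (where all probabilities equal 1/5) achieves the maximum entropy of log_2(5) = 2.3219 bits.

Distribution B has the highest entropy.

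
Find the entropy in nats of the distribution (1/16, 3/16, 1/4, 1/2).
1.1803 nats

Shannon entropy is H(X) = -Σ p(x) log p(x).

For P = (1/16, 3/16, 1/4, 1/2):
H = -1/16 × log_e(1/16) -3/16 × log_e(3/16) -1/4 × log_e(1/4) -1/2 × log_e(1/2)
H = 1.1803 nats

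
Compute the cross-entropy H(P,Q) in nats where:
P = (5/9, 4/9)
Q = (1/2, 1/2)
0.6931 nats

Cross-entropy: H(P,Q) = -Σ p(x) log q(x)

Alternatively: H(P,Q) = H(P) + D_KL(P||Q)
H(P) = 0.6870 nats
D_KL(P||Q) = 0.0062 nats

H(P,Q) = 0.6870 + 0.0062 = 0.6931 nats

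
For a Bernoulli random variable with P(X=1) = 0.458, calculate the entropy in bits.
0.9949 bits

The binary entropy function is:
H(p) = -p log(p) - (1-p) log(1-p)

H(0.458) = -0.458 × log_2(0.458) - 0.542 × log_2(0.542)
H(0.458) = 0.9949 bits

Note: Binary entropy is maximized at p=0.5 (H=1 bit) and minimized at p=0 or p=1 (H=0).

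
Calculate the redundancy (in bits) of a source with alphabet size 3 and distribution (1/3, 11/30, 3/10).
0.0048 bits

Redundancy measures how far a source is from maximum entropy:
R = H_max - H(X)

Maximum entropy for 3 symbols: H_max = log_2(3) = 1.5850 bits
Actual entropy: H(X) = 1.5801 bits
Redundancy: R = 1.5850 - 1.5801 = 0.0048 bits

This redundancy represents potential for compression: the source could be compressed by 0.0048 bits per symbol.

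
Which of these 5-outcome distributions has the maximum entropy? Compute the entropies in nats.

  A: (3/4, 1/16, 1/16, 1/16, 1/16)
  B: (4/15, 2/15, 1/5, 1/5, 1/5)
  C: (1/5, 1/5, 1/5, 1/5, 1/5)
C

For a discrete distribution over n outcomes, entropy is maximized by the uniform distribution.

Computing entropies:
H(A) = 0.9089 nats
H(B) = 1.5868 nats
H(C) = 1.6094 nats

The uniform distribution (where all probabilities equal 1/5) achieves the maximum entropy of log_e(5) = 1.6094 nats.

Distribution C has the highest entropy.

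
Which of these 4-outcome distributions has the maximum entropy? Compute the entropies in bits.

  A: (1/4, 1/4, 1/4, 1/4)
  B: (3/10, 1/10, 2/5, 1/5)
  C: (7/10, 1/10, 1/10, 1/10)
A

For a discrete distribution over n outcomes, entropy is maximized by the uniform distribution.

Computing entropies:
H(A) = 2.0000 bits
H(B) = 1.8464 bits
H(C) = 1.3568 bits

The uniform distribution (where all probabilities equal 1/4) achieves the maximum entropy of log_2(4) = 2.0000 bits.

Distribution A has the highest entropy.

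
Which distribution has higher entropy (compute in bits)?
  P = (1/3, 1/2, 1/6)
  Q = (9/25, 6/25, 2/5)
Q

Computing entropies in bits:
H(P) = 1.4591
H(Q) = 1.5535

Distribution Q has higher entropy.

Intuition: The distribution closer to uniform (more spread out) has higher entropy.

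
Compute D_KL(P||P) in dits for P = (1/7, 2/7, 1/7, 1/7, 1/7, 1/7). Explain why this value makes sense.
0.0000 dits

KL divergence satisfies the Gibbs inequality: D_KL(P||Q) ≥ 0 for all distributions P, Q.

D_KL(P||Q) = Σ p(x) log(p(x)/q(x))
Each term is p(x) × log_10(p(x)/p(x)) = p(x) × log_10(1) = 0, so the sum is 0.
D_KL(P||Q) = 0.0000 dits

When P = Q, the KL divergence is exactly 0, as there is no 'divergence' between identical distributions.

This non-negativity is a fundamental property: relative entropy cannot be negative because it measures how different Q is from P.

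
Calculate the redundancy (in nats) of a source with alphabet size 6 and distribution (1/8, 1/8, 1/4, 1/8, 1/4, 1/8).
0.0589 nats

Redundancy measures how far a source is from maximum entropy:
R = H_max - H(X)

Maximum entropy for 6 symbols: H_max = log_e(6) = 1.7918 nats
Actual entropy: H(X) = 1.7329 nats
Redundancy: R = 1.7918 - 1.7329 = 0.0589 nats

This redundancy represents potential for compression: the source could be compressed by 0.0589 nats per symbol.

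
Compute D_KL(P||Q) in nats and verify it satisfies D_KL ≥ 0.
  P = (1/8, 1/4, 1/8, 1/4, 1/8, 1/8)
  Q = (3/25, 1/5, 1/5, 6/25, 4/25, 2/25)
0.0373 nats

KL divergence satisfies the Gibbs inequality: D_KL(P||Q) ≥ 0 for all distributions P, Q.

D_KL(P||Q) = Σ p(x) log(p(x)/q(x))
Term by term:
  x=0: 1/8 × log_e[(1/8)/(3/25)] = 0.0051
  x=1: 1/4 × log_e[(1/4)/(1/5)] = 0.0558
  x=2: 1/8 × log_e[(1/8)/(1/5)] = -0.0588
  x=3: 1/4 × log_e[(1/4)/(6/25)] = 0.0102
  x=4: 1/8 × log_e[(1/8)/(4/25)] = -0.0309
  x=5: 1/8 × log_e[(1/8)/(2/25)] = 0.0558
D_KL(P||Q) = 0.0373 nats

D_KL(P||Q) = 0.0373 ≥ 0 ✓

This non-negativity is a fundamental property: relative entropy cannot be negative because it measures how different Q is from P.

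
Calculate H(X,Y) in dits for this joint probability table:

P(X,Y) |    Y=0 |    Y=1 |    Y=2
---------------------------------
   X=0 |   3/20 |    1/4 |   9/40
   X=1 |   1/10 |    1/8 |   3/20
0.7563 dits

Joint entropy is H(X,Y) = -Σ_{x,y} p(x,y) log p(x,y).

Summing over all non-zero entries:
H(X,Y) = -[3/20·log_10(3/20) + 1/4·log_10(1/4) + 9/40·log_10(9/40) + 1/10·log_10(1/10) + 1/8·log_10(1/8) + 3/20·log_10(3/20)]
H(X,Y) = 0.7563 dits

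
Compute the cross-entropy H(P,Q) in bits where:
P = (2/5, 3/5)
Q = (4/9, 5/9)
0.9768 bits

Cross-entropy: H(P,Q) = -Σ p(x) log q(x)

Alternatively: H(P,Q) = H(P) + D_KL(P||Q)
H(P) = 0.9710 bits
D_KL(P||Q) = 0.0058 bits

H(P,Q) = 0.9710 + 0.0058 = 0.9768 bits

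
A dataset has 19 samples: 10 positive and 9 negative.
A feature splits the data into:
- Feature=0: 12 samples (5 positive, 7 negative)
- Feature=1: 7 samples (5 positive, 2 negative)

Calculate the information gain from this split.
0.0611 bits

Information Gain = H(Y) - H(Y|Feature)

Before split:
P(positive) = 10/19 = 0.5263
H(Y) = 0.9980 bits

After split:
Feature=0: H = 0.9799 bits (weight = 12/19)
Feature=1: H = 0.8631 bits (weight = 7/19)
H(Y|Feature) = (12/19)×0.9799 + (7/19)×0.8631 = 0.9369 bits

Information Gain = 0.9980 - 0.9369 = 0.0611 bits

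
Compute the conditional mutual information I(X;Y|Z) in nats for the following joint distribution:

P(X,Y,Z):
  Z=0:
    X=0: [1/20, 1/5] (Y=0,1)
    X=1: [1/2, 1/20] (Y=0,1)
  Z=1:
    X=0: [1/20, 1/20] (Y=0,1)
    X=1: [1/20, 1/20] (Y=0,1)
0.2042 nats

Conditional mutual information: I(X;Y|Z) = H(X|Z) + H(Y|Z) - H(X,Y|Z)

H(Z) = 0.5004
H(X,Z) = 1.1359 → H(X|Z) = 0.6355
H(Y,Z) = 1.1359 → H(Y|Z) = 0.6355
H(X,Y,Z) = 1.5672 → H(X,Y|Z) = 1.0668

I(X;Y|Z) = 0.6355 + 0.6355 - 1.0668 = 0.2042 nats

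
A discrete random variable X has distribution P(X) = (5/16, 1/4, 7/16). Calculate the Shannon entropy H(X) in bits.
1.5462 bits

Shannon entropy is H(X) = -Σ p(x) log p(x).

For P = (5/16, 1/4, 7/16):
H = -5/16 × log_2(5/16) -1/4 × log_2(1/4) -7/16 × log_2(7/16)
H = 1.5462 bits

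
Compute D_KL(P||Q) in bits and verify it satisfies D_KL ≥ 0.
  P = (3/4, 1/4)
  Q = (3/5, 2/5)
0.0719 bits

KL divergence satisfies the Gibbs inequality: D_KL(P||Q) ≥ 0 for all distributions P, Q.

D_KL(P||Q) = Σ p(x) log(p(x)/q(x))
Term by term:
  x=0: 3/4 × log_2[(3/4)/(3/5)] = 0.2414
  x=1: 1/4 × log_2[(1/4)/(2/5)] = -0.1695
D_KL(P||Q) = 0.0719 bits

D_KL(P||Q) = 0.0719 ≥ 0 ✓

This non-negativity is a fundamental property: relative entropy cannot be negative because it measures how different Q is from P.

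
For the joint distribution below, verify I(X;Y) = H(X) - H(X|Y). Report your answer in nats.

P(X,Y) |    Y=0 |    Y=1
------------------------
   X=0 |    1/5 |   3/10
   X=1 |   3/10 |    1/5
I(X;Y) = 0.0201 nats

Mutual information has multiple equivalent forms:
- I(X;Y) = H(X) - H(X|Y)
- I(X;Y) = H(Y) - H(Y|X)
- I(X;Y) = H(X) + H(Y) - H(X,Y)

Computing all quantities:
H(X) = 0.6931, H(Y) = 0.6931, H(X,Y) = 1.3662
H(X|Y) = 0.6730, H(Y|X) = 0.6730

Verification:
H(X) - H(X|Y) = 0.6931 - 0.6730 = 0.0201
H(Y) - H(Y|X) = 0.6931 - 0.6730 = 0.0201
H(X) + H(Y) - H(X,Y) = 0.6931 + 0.6931 - 1.3662 = 0.0201

All forms give I(X;Y) = 0.0201 nats. ✓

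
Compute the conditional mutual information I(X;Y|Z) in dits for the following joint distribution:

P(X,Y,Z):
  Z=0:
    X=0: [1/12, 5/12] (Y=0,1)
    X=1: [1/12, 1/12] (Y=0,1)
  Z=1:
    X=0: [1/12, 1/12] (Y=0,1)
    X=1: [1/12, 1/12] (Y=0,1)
0.0148 dits

Conditional mutual information: I(X;Y|Z) = H(X|Z) + H(Y|Z) - H(X,Y|Z)

H(Z) = 0.2764
H(X,Z) = 0.5396 → H(X|Z) = 0.2632
H(Y,Z) = 0.5396 → H(Y|Z) = 0.2632
H(X,Y,Z) = 0.7879 → H(X,Y|Z) = 0.5115

I(X;Y|Z) = 0.2632 + 0.2632 - 0.5115 = 0.0148 dits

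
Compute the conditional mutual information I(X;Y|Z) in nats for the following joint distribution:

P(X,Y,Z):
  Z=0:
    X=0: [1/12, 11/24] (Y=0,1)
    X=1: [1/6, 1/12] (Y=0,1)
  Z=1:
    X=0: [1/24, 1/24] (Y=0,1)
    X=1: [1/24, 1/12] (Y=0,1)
0.1049 nats

Conditional mutual information: I(X;Y|Z) = H(X|Z) + H(Y|Z) - H(X,Y|Z)

H(Z) = 0.5117
H(X,Z) = 1.1457 → H(X|Z) = 0.6339
H(Y,Z) = 1.1457 → H(Y|Z) = 0.6339
H(X,Y,Z) = 1.6747 → H(X,Y|Z) = 1.1629

I(X;Y|Z) = 0.6339 + 0.6339 - 1.1629 = 0.1049 nats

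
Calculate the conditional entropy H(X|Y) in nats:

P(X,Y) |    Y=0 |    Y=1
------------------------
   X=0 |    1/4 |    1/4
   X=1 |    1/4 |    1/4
0.6931 nats

Using the chain rule: H(X|Y) = H(X,Y) - H(Y)

First, compute H(X,Y) = 1.3863 nats

Marginal P(Y) = (1/2, 1/2)
H(Y) = 0.6931 nats

H(X|Y) = H(X,Y) - H(Y) = 1.3863 - 0.6931 = 0.6931 nats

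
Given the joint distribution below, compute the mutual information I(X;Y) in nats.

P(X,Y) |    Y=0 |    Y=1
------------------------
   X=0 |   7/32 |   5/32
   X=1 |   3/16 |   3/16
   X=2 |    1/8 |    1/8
0.0033 nats

Mutual information: I(X;Y) = H(X) + H(Y) - H(X,Y)

Marginals:
P(X) = (3/8, 3/8, 1/4), H(X) = 1.0822 nats
P(Y) = (17/32, 15/32), H(Y) = 0.6912 nats

Joint entropy: H(X,Y) = 1.7701 nats

I(X;Y) = 1.0822 + 0.6912 - 1.7701 = 0.0033 nats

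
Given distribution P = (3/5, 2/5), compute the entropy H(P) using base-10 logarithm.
0.2923 dits

Shannon entropy is H(X) = -Σ p(x) log p(x).

For P = (3/5, 2/5):
H = -3/5 × log_10(3/5) -2/5 × log_10(2/5)
H = 0.2923 dits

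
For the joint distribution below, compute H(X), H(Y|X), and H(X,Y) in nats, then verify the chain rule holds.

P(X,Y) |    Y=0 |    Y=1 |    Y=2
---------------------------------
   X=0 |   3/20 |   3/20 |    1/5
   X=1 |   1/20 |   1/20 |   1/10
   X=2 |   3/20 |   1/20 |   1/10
H(X,Y) = 2.0855, H(X) = 1.0297, H(Y|X) = 1.0558 (all in nats)

Chain rule: H(X,Y) = H(X) + H(Y|X)

Left side — joint entropy directly:
H(X,Y) = -Σ p(x,y) log p(x,y) = 2.0855 nats

Right side — compute H(Y|X) from the conditional distributions:
P(X) = (1/2, 1/5, 3/10), so H(X) = 1.0297 nats
H(Y|X) = Σ_x P(X=x) · H(Y|X=x):
  P(Y|X=0) = (3/10, 3/10, 2/5), H(Y|X=0) = 1.0889, weight P(X=0) = 1/2
  P(Y|X=1) = (1/4, 1/4, 1/2), H(Y|X=1) = 1.0397, weight P(X=1) = 1/5
  P(Y|X=2) = (1/2, 1/6, 1/3), H(Y|X=2) = 1.0114, weight P(X=2) = 3/10
H(Y|X) = 1.0558 nats

H(X) + H(Y|X) = 1.0297 + 1.0558 = 2.0855 nats

Both sides equal 2.0855 nats. ✓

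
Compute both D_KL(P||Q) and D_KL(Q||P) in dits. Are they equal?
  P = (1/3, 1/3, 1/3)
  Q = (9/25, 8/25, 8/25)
D_KL(P||Q) = 0.0007, D_KL(Q||P) = 0.0007

KL divergence is not symmetric: D_KL(P||Q) ≠ D_KL(Q||P) in general.

D_KL(P||Q) = 0.0007 dits
D_KL(Q||P) = 0.0007 dits

In this case they happen to be equal (to 4 decimal places).

This asymmetry is why KL divergence is not a true distance metric.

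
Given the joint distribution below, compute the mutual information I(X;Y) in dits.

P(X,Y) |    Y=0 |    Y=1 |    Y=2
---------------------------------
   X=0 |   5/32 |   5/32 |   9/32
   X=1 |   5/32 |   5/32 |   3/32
0.0136 dits

Mutual information: I(X;Y) = H(X) + H(Y) - H(X,Y)

Marginals:
P(X) = (19/32, 13/32), H(X) = 0.2934 dits
P(Y) = (5/16, 5/16, 3/8), H(Y) = 0.4755 dits

Joint entropy: H(X,Y) = 0.7552 dits

I(X;Y) = 0.2934 + 0.4755 - 0.7552 = 0.0136 dits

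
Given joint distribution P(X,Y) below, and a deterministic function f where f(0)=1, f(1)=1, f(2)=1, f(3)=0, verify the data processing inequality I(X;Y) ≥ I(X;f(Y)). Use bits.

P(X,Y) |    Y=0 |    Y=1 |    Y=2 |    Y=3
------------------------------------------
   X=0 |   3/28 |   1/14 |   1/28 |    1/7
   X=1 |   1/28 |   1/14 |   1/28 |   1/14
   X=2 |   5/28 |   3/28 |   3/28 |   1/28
I(X;Y) = 0.1175, I(X;f(Y)) = 0.0904, inequality holds: 0.1175 ≥ 0.0904

Data Processing Inequality: For any Markov chain X → Y → Z, we have I(X;Y) ≥ I(X;Z).

Here Z = f(Y) is a deterministic function of Y, forming X → Y → Z.

Original I(X;Y) = 0.1175 bits

After applying f:
P(X,Z) where Z=f(Y):
- P(X,Z=0) = P(X,Y=3)
- P(X,Z=1) = P(X,Y=0) + P(X,Y=1) + P(X,Y=2)

I(X;Z) = I(X;f(Y)) = 0.0904 bits

Verification: 0.1175 ≥ 0.0904 ✓

Information cannot be created by processing; the function f can only lose information about X.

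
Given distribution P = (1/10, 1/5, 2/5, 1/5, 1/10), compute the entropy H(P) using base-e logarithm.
1.4708 nats

Shannon entropy is H(X) = -Σ p(x) log p(x).

For P = (1/10, 1/5, 2/5, 1/5, 1/10):
H = -1/10 × log_e(1/10) -1/5 × log_e(1/5) -2/5 × log_e(2/5) -1/5 × log_e(1/5) -1/10 × log_e(1/10)
H = 1.4708 nats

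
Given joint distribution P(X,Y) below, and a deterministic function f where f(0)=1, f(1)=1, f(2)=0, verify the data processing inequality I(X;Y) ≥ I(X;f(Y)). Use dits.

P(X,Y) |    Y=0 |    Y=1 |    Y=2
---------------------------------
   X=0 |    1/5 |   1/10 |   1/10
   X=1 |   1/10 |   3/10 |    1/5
I(X;Y) = 0.0287, I(X;f(Y)) = 0.0017, inequality holds: 0.0287 ≥ 0.0017

Data Processing Inequality: For any Markov chain X → Y → Z, we have I(X;Y) ≥ I(X;Z).

Here Z = f(Y) is a deterministic function of Y, forming X → Y → Z.

Original I(X;Y) = 0.0287 dits

After applying f:
P(X,Z) where Z=f(Y):
- P(X,Z=0) = P(X,Y=2)
- P(X,Z=1) = P(X,Y=0) + P(X,Y=1)

I(X;Z) = I(X;f(Y)) = 0.0017 dits

Verification: 0.0287 ≥ 0.0017 ✓

Information cannot be created by processing; the function f can only lose information about X.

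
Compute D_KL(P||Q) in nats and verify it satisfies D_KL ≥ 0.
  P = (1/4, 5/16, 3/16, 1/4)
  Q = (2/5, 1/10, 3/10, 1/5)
0.2062 nats

KL divergence satisfies the Gibbs inequality: D_KL(P||Q) ≥ 0 for all distributions P, Q.

D_KL(P||Q) = Σ p(x) log(p(x)/q(x))
Term by term:
  x=0: 1/4 × log_e[(1/4)/(2/5)] = -0.1175
  x=1: 5/16 × log_e[(5/16)/(1/10)] = 0.3561
  x=2: 3/16 × log_e[(3/16)/(3/10)] = -0.0881
  x=3: 1/4 × log_e[(1/4)/(1/5)] = 0.0558
D_KL(P||Q) = 0.2062 nats

D_KL(P||Q) = 0.2062 ≥ 0 ✓

This non-negativity is a fundamental property: relative entropy cannot be negative because it measures how different Q is from P.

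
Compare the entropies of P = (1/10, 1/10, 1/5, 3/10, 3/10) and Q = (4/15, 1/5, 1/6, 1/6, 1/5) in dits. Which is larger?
Q

Computing entropies in dits:
H(P) = 0.6535
H(Q) = 0.6920

Distribution Q has higher entropy.

Intuition: The distribution closer to uniform (more spread out) has higher entropy.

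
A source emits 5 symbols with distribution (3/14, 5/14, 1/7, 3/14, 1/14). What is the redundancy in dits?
0.0500 dits

Redundancy measures how far a source is from maximum entropy:
R = H_max - H(X)

Maximum entropy for 5 symbols: H_max = log_10(5) = 0.6990 dits
Actual entropy: H(X) = 0.6490 dits
Redundancy: R = 0.6990 - 0.6490 = 0.0500 dits

This redundancy represents potential for compression: the source could be compressed by 0.0500 dits per symbol.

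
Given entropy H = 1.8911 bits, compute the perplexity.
3.7092

Perplexity is 2^H (or exp(H) for natural log).

H = 1.8911 bits
Perplexity = 2^1.8911 = 3.7092

Interpretation: The model's uncertainty is equivalent to choosing uniformly among 3.7 options.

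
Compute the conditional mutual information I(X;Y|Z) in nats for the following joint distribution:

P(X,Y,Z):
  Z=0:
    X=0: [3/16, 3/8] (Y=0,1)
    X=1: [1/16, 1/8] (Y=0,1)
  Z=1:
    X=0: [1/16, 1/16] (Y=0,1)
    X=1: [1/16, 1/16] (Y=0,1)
0.0000 nats

Conditional mutual information: I(X;Y|Z) = H(X|Z) + H(Y|Z) - H(X,Y|Z)

H(Z) = 0.5623
H(X,Z) = 1.1574 → H(X|Z) = 0.5950
H(Y,Z) = 1.2130 → H(Y|Z) = 0.6507
H(X,Y,Z) = 1.8080 → H(X,Y|Z) = 1.2457

I(X;Y|Z) = 0.5950 + 0.6507 - 1.2457 = 0.0000 nats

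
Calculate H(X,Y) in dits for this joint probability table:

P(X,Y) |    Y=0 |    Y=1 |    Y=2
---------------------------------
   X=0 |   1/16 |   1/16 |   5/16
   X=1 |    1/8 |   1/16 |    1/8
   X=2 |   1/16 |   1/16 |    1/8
0.8728 dits

Joint entropy is H(X,Y) = -Σ_{x,y} p(x,y) log p(x,y).

Summing over all non-zero entries:
H(X,Y) = -[1/16·log_10(1/16) + 1/16·log_10(1/16) + 5/16·log_10(5/16) + 1/8·log_10(1/8) + 1/16·log_10(1/16) + 1/8·log_10(1/8) + 1/16·log_10(1/16) + 1/16·log_10(1/16) + 1/8·log_10(1/8)]
H(X,Y) = 0.8728 dits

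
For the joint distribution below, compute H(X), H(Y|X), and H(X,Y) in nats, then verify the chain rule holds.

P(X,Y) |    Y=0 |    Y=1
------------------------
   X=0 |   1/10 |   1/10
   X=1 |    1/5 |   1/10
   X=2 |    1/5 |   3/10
H(X,Y) = 1.6957, H(X) = 1.0297, H(Y|X) = 0.6661 (all in nats)

Chain rule: H(X,Y) = H(X) + H(Y|X)

Left side — joint entropy directly:
H(X,Y) = -Σ p(x,y) log p(x,y) = 1.6957 nats

Right side — compute H(Y|X) from the conditional distributions:
P(X) = (1/5, 3/10, 1/2), so H(X) = 1.0297 nats
H(Y|X) = Σ_x P(X=x) · H(Y|X=x):
  P(Y|X=0) = (1/2, 1/2), H(Y|X=0) = 0.6931, weight P(X=0) = 1/5
  P(Y|X=1) = (2/3, 1/3), H(Y|X=1) = 0.6365, weight P(X=1) = 3/10
  P(Y|X=2) = (2/5, 3/5), H(Y|X=2) = 0.6730, weight P(X=2) = 1/2
H(Y|X) = 0.6661 nats

H(X) + H(Y|X) = 1.0297 + 0.6661 = 1.6957 nats

Both sides equal 1.6957 nats. ✓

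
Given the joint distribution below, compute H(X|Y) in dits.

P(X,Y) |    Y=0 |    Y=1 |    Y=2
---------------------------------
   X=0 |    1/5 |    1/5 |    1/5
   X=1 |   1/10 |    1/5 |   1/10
0.2863 dits

Using the chain rule: H(X|Y) = H(X,Y) - H(Y)

First, compute H(X,Y) = 0.7592 dits

Marginal P(Y) = (3/10, 2/5, 3/10)
H(Y) = 0.4729 dits

H(X|Y) = H(X,Y) - H(Y) = 0.7592 - 0.4729 = 0.2863 dits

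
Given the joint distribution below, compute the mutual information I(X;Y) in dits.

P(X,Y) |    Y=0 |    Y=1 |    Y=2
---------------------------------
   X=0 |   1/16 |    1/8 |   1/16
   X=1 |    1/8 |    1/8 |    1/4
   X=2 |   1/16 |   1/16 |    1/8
0.0139 dits

Mutual information: I(X;Y) = H(X) + H(Y) - H(X,Y)

Marginals:
P(X) = (1/4, 1/2, 1/4), H(X) = 0.4515 dits
P(Y) = (1/4, 5/16, 7/16), H(Y) = 0.4654 dits

Joint entropy: H(X,Y) = 0.9031 dits

I(X;Y) = 0.4515 + 0.4654 - 0.9031 = 0.0139 dits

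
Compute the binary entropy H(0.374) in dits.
0.2871 dits

The binary entropy function is:
H(p) = -p log(p) - (1-p) log(1-p)

H(0.374) = -0.374 × log_10(0.374) - 0.626 × log_10(0.626)
H(0.374) = 0.2871 dits

Note: Binary entropy is maximized at p=0.5 (H=1 bit) and minimized at p=0 or p=1 (H=0).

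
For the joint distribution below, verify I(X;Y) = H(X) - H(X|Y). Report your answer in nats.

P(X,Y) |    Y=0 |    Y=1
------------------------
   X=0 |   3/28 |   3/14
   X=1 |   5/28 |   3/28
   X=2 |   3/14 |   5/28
I(X;Y) = 0.0289 nats

Mutual information has multiple equivalent forms:
- I(X;Y) = H(X) - H(X|Y)
- I(X;Y) = H(Y) - H(Y|X)
- I(X;Y) = H(X) + H(Y) - H(X,Y)

Computing all quantities:
H(X) = 1.0898, H(Y) = 0.6931, H(X,Y) = 1.7541
H(X|Y) = 1.0609, H(Y|X) = 0.6643

Verification:
H(X) - H(X|Y) = 1.0898 - 1.0609 = 0.0289
H(Y) - H(Y|X) = 0.6931 - 0.6643 = 0.0289
H(X) + H(Y) - H(X,Y) = 1.0898 + 0.6931 - 1.7541 = 0.0289

All forms give I(X;Y) = 0.0289 nats. ✓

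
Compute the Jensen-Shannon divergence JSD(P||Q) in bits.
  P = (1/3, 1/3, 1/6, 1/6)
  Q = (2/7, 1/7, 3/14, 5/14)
0.0573 bits

Jensen-Shannon divergence is:
JSD(P||Q) = 0.5 × D_KL(P||M) + 0.5 × D_KL(Q||M)
where M = 0.5 × (P + Q) is the mixture distribution.

M = 0.5 × (1/3, 1/3, 1/6, 1/6) + 0.5 × (2/7, 1/7, 3/14, 5/14) = (0.309524, 5/21, 4/21, 0.261905)

D_KL(P||M) = 0.0567 bits
D_KL(Q||M) = 0.0579 bits

JSD(P||Q) = 0.5 × 0.0567 + 0.5 × 0.0579 = 0.0573 bits

Unlike KL divergence, JSD is symmetric and bounded: 0 ≤ JSD ≤ log(2).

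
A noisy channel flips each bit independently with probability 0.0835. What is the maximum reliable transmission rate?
0.5856 bits

For a binary symmetric channel (BSC) with error probability p:
Capacity C = 1 - H(p) bits per symbol

where H(p) = -p log₂(p) - (1-p) log₂(1-p) is the binary entropy function.

H(0.0835) = 0.4144 bits
C = 1 - 0.4144 = 0.5856 bits per symbol

This means we can reliably transmit up to 0.5856 bits of information per channel use.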